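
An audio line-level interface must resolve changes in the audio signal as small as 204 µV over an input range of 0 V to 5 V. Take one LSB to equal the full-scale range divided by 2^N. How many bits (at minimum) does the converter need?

Span = 5 V.
Required number of levels: 5/204 µV = 24510; smallest N with 2^N ≥ that is 15.

15 bits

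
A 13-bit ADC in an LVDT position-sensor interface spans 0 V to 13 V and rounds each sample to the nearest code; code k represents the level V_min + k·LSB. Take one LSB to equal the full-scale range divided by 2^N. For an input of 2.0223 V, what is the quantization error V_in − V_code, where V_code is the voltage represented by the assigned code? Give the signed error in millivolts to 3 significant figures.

+0.571 mV

Range is 13 V. LSB = 13 V / 2^13 ≈ 1.587 mV.
Position in LSBs: (2.0223 − (0)) × 8192/13 = 1274.3601; rounding gives k = 1274.
V_code = V_min + k × range/2^13 = 0 + 1274 × 13/8192 = 2.021728516 V.
V_in − V_code = 2.0223 − (2.021728516) = +0.571 mV.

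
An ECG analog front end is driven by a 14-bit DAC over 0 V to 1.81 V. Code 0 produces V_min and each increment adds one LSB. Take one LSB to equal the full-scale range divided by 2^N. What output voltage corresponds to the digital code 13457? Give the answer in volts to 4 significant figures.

1.487 V

Full-scale range = 1.81 V. LSB = 1.81 V / 2^14.
Output = V_min + (13457/16384) × range = 0 + 0.821350 × 1.81 V
      = 0 V + 1.48664 V = 1.48664 V.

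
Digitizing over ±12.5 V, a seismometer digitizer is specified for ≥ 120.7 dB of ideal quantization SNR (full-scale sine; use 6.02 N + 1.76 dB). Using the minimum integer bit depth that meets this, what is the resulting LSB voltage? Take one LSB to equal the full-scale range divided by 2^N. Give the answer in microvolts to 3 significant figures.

Range = 12.5 − (-12.5) = 25 V.
Solving 6.02 N ≥ 120.7 − 1.76: N ≥ 19.757. Round up → N = 20.
LSB = 25 V / 2^20 = 23.8 µV.

23.8 µV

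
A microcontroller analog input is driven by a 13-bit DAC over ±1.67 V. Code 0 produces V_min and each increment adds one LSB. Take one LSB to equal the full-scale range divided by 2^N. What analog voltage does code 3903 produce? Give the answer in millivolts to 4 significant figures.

-78.69 mV

Range = 1.67 − (-1.67) = 3.34 V. LSB = 3.34 V / 2^13.
V_out = V_min + code × LSB = -1.67 V + 3903 × 3.34 V / 8192
      = -1.67 V + 1.59131 V = -0.0786890 V.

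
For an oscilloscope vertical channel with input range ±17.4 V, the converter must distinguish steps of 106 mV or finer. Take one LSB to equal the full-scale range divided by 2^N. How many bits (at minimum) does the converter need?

9 bits

Full-scale range = 17.4 V − (-17.4 V) = 34.8 V.
Required number of levels: 34.8/106 mV = 328.30; smallest N with 2^N ≥ that is 9.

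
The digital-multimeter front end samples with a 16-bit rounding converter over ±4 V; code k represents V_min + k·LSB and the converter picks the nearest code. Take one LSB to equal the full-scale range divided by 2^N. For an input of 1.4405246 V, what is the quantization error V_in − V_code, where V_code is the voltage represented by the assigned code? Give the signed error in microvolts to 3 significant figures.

Span: 4 V − (-4 V) = 8 V. LSB = 8 V / 2^16 ≈ 122.1 µV.
(1.4405246 − (-4)) / LSB = 5.4405246 × 65536/8 = 44568.7775. Nearest integer: k = 44569.
V_code = V_min + k × range/2^16 = -4 + 44569 × 8/65536 = 1.4405517578 V.
e = 1.4405246 − (1.4405517578) = −27.2 µV.

−27.2 µV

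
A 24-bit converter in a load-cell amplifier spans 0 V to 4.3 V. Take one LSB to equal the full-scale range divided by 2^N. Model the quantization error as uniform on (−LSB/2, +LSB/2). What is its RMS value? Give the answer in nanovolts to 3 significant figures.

Span = 4.3 V.
LSB = 4.3 V ÷ 2^24 = 4.3/16777216 V = 256.30 nV.
For a uniform distribution on [−LSB/2, +LSB/2], V_rms = LSB/√12 = 256.30 nV/3.4641 = 74.0 nV.

74.0 nV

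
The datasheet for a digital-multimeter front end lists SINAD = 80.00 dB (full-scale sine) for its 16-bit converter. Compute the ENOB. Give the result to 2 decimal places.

Inverting SNR = 6.02 N + 1.76: N_eff = (80.00 − 1.76)/6.02 = 12.9967.

13.00 bits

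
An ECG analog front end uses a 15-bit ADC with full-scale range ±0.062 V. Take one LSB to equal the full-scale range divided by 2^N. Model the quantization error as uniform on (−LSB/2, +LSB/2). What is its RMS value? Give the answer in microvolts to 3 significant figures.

1.09 µV

Range = 0.062 − (-0.062) = 0.124 V.
Step size = 0.124/32768 V = 3.7842 µV.
RMS of a uniform error over width LSB is LSB/√12 = 1.09 µV.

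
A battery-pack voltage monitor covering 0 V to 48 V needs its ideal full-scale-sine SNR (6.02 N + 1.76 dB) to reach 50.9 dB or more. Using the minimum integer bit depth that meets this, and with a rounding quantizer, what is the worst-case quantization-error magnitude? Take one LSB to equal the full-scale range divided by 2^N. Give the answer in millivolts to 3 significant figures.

Full-scale range = 48 V.
Required N = ⌈(50.9 − 1.76)/6.02⌉ = ⌈8.163⌉ = 9.
LSB = 48 V / 2^9 = 93.750 mV.
Max error for round-to-nearest is LSB/2 = 46.9 mV.

46.9 mV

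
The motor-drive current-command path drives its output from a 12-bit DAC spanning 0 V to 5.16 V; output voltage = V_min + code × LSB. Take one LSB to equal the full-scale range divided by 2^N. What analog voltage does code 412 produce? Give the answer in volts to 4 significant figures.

0.5190 V

Span = 5.16 V. LSB = 5.16 V / 2^12.
V_out = 0 + 412 × (5.16/4096) V
      = 0 V + 0.519023 V = 0.519023 V.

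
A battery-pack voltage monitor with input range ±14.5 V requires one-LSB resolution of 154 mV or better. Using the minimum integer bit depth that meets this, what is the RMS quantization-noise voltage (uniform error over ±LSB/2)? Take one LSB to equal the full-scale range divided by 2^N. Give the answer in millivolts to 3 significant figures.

32.7 mV

The full-scale span is 14.5 − (-14.5) = 29 V.
29 V / 154 mV = 188.3. Since 2^7 = 128 and 2^8 = 256, N = 8.
One LSB is 29 V / 256 = 113.28 mV.
RMS noise = LSB/√12 = 32.7 mV.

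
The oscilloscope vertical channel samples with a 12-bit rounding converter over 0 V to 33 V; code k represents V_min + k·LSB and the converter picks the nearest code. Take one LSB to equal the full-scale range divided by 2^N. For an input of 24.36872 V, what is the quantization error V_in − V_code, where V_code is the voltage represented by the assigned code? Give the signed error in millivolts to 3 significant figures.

−2.62 mV

Full-scale range = 33 V. LSB = 33 V / 2^12 ≈ 8.057 mV.
(V_in − V_min)/LSB = (24.36872 − (0)) × 4096/33 = 3024.6751 → nearest code k = 3025.
V_code = 0 + (3025/4096) × 33 = 24.37133789 V.
V_in − V_code = 24.36872 − (24.37133789) = −2.62 mV.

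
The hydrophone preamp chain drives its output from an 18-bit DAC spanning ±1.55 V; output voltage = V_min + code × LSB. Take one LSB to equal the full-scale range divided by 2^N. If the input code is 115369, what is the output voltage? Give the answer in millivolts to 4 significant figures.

-185.7 mV

Range = 1.55 − (-1.55) = 3.1 V. LSB = 3.1 V / 2^18.
V_out = -1.55 + 115369 × (3.1/262144) V
      = -1.55 V + 1.36430 V = -0.185697 V.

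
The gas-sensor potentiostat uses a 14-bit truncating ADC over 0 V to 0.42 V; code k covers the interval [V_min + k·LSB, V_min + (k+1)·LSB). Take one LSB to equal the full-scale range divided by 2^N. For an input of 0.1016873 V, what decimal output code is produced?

3966

Full-scale range = 0.42 V. LSB = 0.42 V / 2^14 ≈ 25.63 µV.
(V_in − V_min) × 2^14/range = (0.1016873 − (0)) × 16384/0.42 = 3966.773.
Floor → code = 3966.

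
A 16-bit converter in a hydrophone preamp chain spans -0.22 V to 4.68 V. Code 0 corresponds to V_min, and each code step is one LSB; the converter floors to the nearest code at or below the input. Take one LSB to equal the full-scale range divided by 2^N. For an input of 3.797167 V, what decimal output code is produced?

53728

Span: 4.68 V − (-0.22 V) = 4.9 V. LSB = 4.9 V / 2^16 ≈ 74.77 µV.
code = ⌊(V_in − V_min)/LSB⌋ = ⌊(V_in − V_min) × 2^16 / range⌋
     = ⌊(3.797167 − (-0.22)) × 65536 / 4.9⌋ = ⌊4.017167 × 65536/4.9⌋
     = ⌊53728.379⌋ = 53728.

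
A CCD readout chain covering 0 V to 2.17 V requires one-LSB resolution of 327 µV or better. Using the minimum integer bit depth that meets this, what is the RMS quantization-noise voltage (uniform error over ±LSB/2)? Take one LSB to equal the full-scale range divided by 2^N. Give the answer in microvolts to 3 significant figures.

V_FS = 2.17 V.
Levels needed ≥ 2.17/327 µV = 6636. 2^13 = 8192 suffices, so N_min = 13.
LSB = 2.17 V / 2^13 = 264.89 µV.
V_rms = LSB/√12 = 76.5 µV.

76.5 µV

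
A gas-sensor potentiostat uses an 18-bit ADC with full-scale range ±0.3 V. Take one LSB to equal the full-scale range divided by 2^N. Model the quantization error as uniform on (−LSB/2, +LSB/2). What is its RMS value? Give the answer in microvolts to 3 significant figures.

Span: 0.3 V − (-0.3 V) = 0.6 V.
One LSB is 0.6 V / 262144 = 2.2888 µV.
σ_q = LSB/√12 = 2.2888 µV/3.4641 = 0.661 µV.

0.661 µV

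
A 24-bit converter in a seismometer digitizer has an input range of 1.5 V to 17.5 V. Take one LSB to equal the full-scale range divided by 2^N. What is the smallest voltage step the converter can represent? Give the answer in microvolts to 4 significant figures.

Span: 17.5 V − (1.5 V) = 16 V.
2^24 = 16777216 levels.
Step size = 16/16777216 V = 0.9537 µV.

0.9537 µV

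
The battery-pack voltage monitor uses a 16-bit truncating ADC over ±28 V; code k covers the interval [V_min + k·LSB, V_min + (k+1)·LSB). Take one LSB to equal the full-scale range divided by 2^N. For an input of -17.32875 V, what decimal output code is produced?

12488

Full-scale range = 28 V − (-28 V) = 56 V. LSB = 56 V / 2^16 ≈ 0.8545 mV.
(V_in − V_min) × 2^16/range = (-17.32875 − (-28)) × 65536/56 = 12488.411.
Floor → code = 12488.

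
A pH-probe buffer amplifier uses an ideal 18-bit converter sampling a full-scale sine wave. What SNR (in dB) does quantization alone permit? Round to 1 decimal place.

110.1 dB

Ideal quantization SNR: 6.02 × 18 + 1.76 dB = 110.1 dB.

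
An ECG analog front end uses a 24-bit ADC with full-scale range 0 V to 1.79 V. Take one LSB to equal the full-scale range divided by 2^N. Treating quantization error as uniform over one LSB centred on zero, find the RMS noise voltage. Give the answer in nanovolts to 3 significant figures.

V_FS = 1.79 V.
Step size = 1.79/16777216 V = 106.69 nV.
V_rms = LSB/√12 = 106.69 nV / √12 = 30.8 nV.

30.8 nV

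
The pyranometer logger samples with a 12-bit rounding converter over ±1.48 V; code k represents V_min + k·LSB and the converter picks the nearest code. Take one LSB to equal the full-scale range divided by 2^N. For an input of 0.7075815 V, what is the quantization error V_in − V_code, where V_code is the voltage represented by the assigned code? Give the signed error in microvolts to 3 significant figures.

Range = 1.48 − (-1.48) = 2.96 V. LSB = 2.96 V / 2^12 ≈ 0.7227 mV.
(0.7075815 − (-1.48)) / LSB = 2.1875815 × 4096/2.96 = 3027.1398. Nearest integer: k = 3027.
V_code = -1.48 + (3027/4096) × 2.96 = 0.7074804688 V.
V_in − V_code = 0.7075815 − (0.7074804688) = +101 µV.

+101 µV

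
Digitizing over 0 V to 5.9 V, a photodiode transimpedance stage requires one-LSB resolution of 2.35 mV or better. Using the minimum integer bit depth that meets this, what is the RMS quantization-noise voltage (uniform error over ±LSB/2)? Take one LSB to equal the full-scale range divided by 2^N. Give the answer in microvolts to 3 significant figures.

416 µV

Span = 5.9 V.
5.9 V / 2.35 mV = 2511. Since 2^11 = 2048 and 2^12 = 4096, N = 12.
LSB = 5.9 V / 2^12 = 1.4404 mV.
σ_q = LSB/√12 = 1.4404 mV/3.4641 = 416 µV.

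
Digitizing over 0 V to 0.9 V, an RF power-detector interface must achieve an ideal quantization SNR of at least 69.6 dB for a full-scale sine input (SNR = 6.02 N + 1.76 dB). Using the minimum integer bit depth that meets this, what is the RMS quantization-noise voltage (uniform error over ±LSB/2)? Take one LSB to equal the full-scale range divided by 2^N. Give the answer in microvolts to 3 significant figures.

63.4 µV

V_FS = 0.9 V.
Required N = ⌈(69.6 − 1.76)/6.02⌉ = ⌈11.269⌉ = 12.
Step size = 0.9/4096 V = 219.73 µV.
RMS noise = LSB/√12 = 63.4 µV.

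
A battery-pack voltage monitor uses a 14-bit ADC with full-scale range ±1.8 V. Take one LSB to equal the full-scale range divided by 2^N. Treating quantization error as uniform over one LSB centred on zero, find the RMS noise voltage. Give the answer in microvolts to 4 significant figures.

Range = 1.8 − (-1.8) = 3.6 V.
Step size = 3.6/16384 V = 219.727 µV.
V_rms = LSB/√12 = 219.727 µV / √12 = 63.43 µV.

63.43 µV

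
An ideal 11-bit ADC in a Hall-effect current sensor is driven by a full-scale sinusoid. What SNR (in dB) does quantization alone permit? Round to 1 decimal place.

For an ideal N-bit converter with full-scale sine input, SNR = 6.02 N + 1.76 dB. SNR = 6.02 × 11 + 1.76 = 66.22 + 1.76 = 67.98 dB.

68.0 dB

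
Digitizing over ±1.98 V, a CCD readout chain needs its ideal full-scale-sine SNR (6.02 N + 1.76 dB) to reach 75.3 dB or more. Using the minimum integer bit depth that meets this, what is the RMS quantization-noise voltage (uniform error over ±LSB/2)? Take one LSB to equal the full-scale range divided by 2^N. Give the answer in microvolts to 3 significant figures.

Range = 1.98 − (-1.98) = 3.96 V.
Required N = ⌈(75.3 − 1.76)/6.02⌉ = ⌈12.216⌉ = 13.
LSB = 3.96 V ÷ 2^13 = 3.96/8192 V = 483.40 µV.
σ_q = LSB/√12 = 483.40 µV/3.4641 = 140 µV.

140 µV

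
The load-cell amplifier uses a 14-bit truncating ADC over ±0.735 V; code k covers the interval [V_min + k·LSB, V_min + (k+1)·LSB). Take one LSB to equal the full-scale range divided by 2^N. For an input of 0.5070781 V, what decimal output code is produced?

Span: 0.735 V − (-0.735 V) = 1.47 V. LSB = 1.47 V / 2^14 ≈ 89.72 µV.
V_in − V_min = 0.5070781 − (-0.735) = 1.2420781 V.
Divide by LSB: 1.2420781 × 16384/1.47 = 13843.6786.
Truncating gives code 13843.

13843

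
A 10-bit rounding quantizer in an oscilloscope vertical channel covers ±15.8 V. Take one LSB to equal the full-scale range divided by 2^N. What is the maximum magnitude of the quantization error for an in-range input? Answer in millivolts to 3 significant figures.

The full-scale span is 15.8 − (-15.8) = 31.6 V.
One LSB is 31.6 V / 1024 = 30.859 mV.
A rounding quantizer has |error| ≤ LSB/2 = 15.4 mV.

15.4 mV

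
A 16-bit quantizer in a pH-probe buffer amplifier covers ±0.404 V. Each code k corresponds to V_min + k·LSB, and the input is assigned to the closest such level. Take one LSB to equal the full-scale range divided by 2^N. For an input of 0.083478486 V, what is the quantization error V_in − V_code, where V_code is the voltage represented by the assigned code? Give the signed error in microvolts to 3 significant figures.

−1.86 µV

The full-scale span is 0.404 − (-0.404) = 0.808 V. LSB = 0.808 V / 2^16 ≈ 12.33 µV.
(0.083478486 − (-0.404)) / LSB = 0.487478486 × 65536/0.808 = 39538.8491. Nearest integer: k = 39539.
V_code = V_min + k × range/2^16 = -0.404 + 39539 × 0.808/65536 = 0.083480346680 V.
Error = V_in − V_code = 0.083478486 − (0.083480346680) = −1.86 µV.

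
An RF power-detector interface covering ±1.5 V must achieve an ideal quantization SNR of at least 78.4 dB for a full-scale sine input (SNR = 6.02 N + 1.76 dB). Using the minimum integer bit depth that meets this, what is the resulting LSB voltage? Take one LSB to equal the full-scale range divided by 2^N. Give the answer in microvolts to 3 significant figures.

Range = 1.5 − (-1.5) = 3 V.
Solving 6.02 N ≥ 78.4 − 1.76: N ≥ 12.731. Round up → N = 13.
Step size = 3/8192 V = 366 µV.

366 µV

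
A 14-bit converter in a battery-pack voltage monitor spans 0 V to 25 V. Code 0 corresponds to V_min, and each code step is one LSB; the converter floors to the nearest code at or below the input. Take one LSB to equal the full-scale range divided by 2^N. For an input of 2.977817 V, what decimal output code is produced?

Range is 25 V. LSB = 25 V / 2^14 ≈ 1.526 mV.
(V_in − V_min) × 2^14/range = (2.977817 − (0)) × 16384/25 = 1951.542.
Floor → code = 1951.

1951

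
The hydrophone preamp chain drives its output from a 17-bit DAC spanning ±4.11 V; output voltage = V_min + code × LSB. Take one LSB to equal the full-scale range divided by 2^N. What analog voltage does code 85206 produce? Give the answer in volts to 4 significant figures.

Range = 4.11 − (-4.11) = 8.22 V. LSB = 8.22 V / 2^17.
Output = V_min + (85206/131072) × range = -4.11 + 0.650070 × 8.22 V
      = -4.11 V + 5.34358 V = 1.23358 V.

1.234 V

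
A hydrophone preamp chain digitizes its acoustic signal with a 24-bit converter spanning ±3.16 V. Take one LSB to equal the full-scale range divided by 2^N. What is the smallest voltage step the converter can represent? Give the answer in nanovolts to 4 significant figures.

Full-scale range = 3.16 V − (-3.16 V) = 6.32 V.
There are 2^24 = 16777216 steps.
LSB = 6.32 V ÷ 2^24 = 6.32/16777216 V = 376.7 nV.

376.7 nV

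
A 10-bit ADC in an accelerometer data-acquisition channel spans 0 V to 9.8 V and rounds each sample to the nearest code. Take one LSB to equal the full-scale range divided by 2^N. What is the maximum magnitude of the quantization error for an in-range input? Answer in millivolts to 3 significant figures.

Range is 9.8 V.
One LSB is 9.8 V / 1024 = 9.5703 mV.
Worst-case error for round-to-nearest is half an LSB: 4.79 mV.

4.79 mV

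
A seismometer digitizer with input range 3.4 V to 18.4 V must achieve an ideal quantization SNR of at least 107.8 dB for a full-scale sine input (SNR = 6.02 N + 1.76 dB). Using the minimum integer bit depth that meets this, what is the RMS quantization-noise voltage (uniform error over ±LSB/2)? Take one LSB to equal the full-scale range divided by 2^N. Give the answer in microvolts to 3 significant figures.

Full-scale range = 18.4 V − (3.4 V) = 15 V.
6.02 N + 1.76 ≥ 107.8 gives N ≥ 17.615, so the minimum integer is 18.
One LSB is 15 V / 262144 = 57.220 µV.
σ_q = LSB/√12 = 57.220 µV/3.4641 = 16.5 µV.

16.5 µV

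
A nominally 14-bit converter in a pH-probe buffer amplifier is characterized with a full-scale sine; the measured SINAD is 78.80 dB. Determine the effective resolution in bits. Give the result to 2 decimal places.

(78.80 − 1.76) / 6.02 = 77.04/6.02 = 12.7973 effective bits.

12.80 bits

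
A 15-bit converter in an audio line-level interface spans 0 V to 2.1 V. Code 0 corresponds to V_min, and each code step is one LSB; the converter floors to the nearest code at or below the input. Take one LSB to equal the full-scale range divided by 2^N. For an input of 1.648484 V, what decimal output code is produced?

Range is 2.1 V. LSB = 2.1 V / 2^15 ≈ 64.09 µV.
V_in − V_min = 1.648484 − (0) = 1.648484 V.
Divide by LSB: 1.648484 × 32768/2.1 = 25722.6303.
Truncating gives code 25722.

25722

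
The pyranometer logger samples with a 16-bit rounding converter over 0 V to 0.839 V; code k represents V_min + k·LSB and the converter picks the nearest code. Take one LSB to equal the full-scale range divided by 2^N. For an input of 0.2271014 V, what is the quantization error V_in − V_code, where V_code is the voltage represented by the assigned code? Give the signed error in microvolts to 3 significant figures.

V_FS = 0.839 V. LSB = 0.839 V / 2^16 ≈ 12.80 µV.
Position in LSBs: (0.2271014 − (0)) × 65536/0.839 = 17739.3532; rounding gives k = 17739.
Reconstructed level: 0 + 17739 × 0.839/65536 V = 0.22709687805 V.
e = 0.2271014 − (0.22709687805) = +4.52 µV.

+4.52 µV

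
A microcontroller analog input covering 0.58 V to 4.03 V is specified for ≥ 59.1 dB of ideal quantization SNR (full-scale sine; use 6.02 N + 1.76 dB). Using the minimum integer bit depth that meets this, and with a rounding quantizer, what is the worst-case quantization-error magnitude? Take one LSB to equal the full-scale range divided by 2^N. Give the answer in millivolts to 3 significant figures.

1.68 mV

Full-scale range = 4.03 V − (0.58 V) = 3.45 V.
Solving 6.02 N ≥ 59.1 − 1.76: N ≥ 9.525. Round up → N = 10.
Step size = 3.45/1024 V = 3.3691 mV.
Half an LSB is 1.68 mV.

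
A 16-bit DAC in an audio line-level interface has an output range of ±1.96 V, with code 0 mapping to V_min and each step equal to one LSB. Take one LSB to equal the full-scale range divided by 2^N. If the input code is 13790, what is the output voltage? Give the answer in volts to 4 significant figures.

-1.135 V

Span: 1.96 V − (-1.96 V) = 3.92 V. LSB = 3.92 V / 2^16.
V_out = -1.96 + 13790 × (3.92/65536) V
      = -1.96 + 0.824841 = -1.13516 V.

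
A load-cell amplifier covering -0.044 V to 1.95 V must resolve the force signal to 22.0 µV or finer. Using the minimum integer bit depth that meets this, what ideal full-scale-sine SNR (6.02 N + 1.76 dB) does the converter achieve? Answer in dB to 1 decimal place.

Span: 1.95 V − (-0.044 V) = 1.994 V.
Need 2^N ≥ 1.994 V / 22.0 µV = 90640 → N_min = 17.
SNR = 6.02 × 17 + 1.76 = 104.10 dB.

104.1 dB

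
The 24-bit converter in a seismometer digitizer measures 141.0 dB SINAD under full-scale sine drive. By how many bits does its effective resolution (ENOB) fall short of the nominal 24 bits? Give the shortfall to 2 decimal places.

Effective bits = (141.0 − 1.76)/6.02 = 23.1296.
Lost resolution: 24 − 23.1296 = 0.8704 bits.

0.87 bits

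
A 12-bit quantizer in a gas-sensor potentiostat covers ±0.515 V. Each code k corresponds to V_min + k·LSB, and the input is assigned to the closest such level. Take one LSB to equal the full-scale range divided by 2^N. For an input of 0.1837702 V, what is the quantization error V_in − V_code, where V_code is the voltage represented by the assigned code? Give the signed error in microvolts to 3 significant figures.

−50.6 µV

Range = 0.515 − (-0.515) = 1.03 V. LSB = 1.03 V / 2^12 ≈ 251.5 µV.
Position in LSBs: (0.1837702 − (-0.515)) × 4096/1.03 = 2778.7988; rounding gives k = 2779.
Reconstructed level: -0.515 + 2779 × 1.03/4096 V = 0.1838208008 V.
e = 0.1837702 − (0.1838208008) = −50.6 µV.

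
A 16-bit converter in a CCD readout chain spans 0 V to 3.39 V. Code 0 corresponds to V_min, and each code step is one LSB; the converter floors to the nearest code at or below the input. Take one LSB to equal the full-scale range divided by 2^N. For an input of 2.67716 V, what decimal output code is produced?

Full-scale range = 3.39 V. LSB = 3.39 V / 2^16 ≈ 51.73 µV.
(V_in − V_min) × 2^16/range = (2.67716 − (0)) × 65536/3.39 = 51755.268.
Floor → code = 51755.

51755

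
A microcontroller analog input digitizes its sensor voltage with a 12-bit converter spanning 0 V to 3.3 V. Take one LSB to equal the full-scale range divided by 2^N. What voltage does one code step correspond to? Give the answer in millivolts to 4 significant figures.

Span = 3.3 V.
2^12 = 4096 levels.
Step size = 3.3/4096 V = 0.8057 mV.

0.8057 mV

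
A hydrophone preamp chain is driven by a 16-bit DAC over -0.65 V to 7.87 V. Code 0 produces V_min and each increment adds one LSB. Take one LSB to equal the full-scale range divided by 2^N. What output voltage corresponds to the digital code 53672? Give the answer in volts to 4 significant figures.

Full-scale range = 7.87 V − (-0.65 V) = 8.52 V. LSB = 8.52 V / 2^16.
V_out = -0.65 + 53672 × (8.52/65536) V
      = -0.65 V + 6.97762 V = 6.32762 V.

6.328 V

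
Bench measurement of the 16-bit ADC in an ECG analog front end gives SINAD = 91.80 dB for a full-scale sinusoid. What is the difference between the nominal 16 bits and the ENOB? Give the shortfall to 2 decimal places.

1.04 bits

ENOB = (SINAD − 1.76)/6.02 = (91.80 − 1.76)/6.02 = 14.9568 bits.
Shortfall = 16 − 14.9568 = 1.0432 bits.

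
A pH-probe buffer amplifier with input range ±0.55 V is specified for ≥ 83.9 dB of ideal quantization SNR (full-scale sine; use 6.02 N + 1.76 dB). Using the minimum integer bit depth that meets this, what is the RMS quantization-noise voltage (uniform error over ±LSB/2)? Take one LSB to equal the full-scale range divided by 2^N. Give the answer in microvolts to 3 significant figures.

19.4 µV

Range = 0.55 − (-0.55) = 1.1 V.
N ≥ (83.9 − 1.76)/6.02 = 13.645 → N_min = 14.
Step size = 1.1/16384 V = 67.139 µV.
V_rms = LSB/√12 = 19.4 µV.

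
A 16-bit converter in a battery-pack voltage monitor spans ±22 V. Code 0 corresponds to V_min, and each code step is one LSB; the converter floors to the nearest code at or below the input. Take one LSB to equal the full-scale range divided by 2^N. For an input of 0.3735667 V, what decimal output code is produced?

33324

Full-scale range = 22 V − (-22 V) = 44 V. LSB = 44 V / 2^16 ≈ 0.6714 mV.
code = ⌊(V_in − V_min)/LSB⌋ = ⌊(V_in − V_min) × 2^16 / range⌋
     = ⌊(0.3735667 − (-22)) × 65536 / 44⌋ = ⌊22.3735667 × 65536/44⌋
     = ⌊33324.411⌋ = 33324.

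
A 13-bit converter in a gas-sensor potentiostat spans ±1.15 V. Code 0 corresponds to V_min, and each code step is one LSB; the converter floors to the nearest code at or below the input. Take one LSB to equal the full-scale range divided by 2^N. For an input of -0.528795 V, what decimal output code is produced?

2212

The full-scale span is 1.15 − (-1.15) = 2.3 V. LSB = 2.3 V / 2^13 ≈ 280.8 µV.
(V_in − V_min) × 2^13/range = (-0.528795 − (-1.15)) × 8192/2.3 = 2212.570.
Floor → code = 2212.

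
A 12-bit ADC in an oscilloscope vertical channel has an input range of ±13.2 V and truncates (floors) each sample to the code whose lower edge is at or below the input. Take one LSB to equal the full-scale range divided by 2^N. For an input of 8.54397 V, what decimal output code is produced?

3373

The full-scale span is 13.2 − (-13.2) = 26.4 V. LSB = 26.4 V / 2^12 ≈ 6.445 mV.
V_in − V_min = 8.54397 − (-13.2) = 21.74397 V.
Divide by LSB: 21.74397 × 4096/26.4 = 3373.6099.
Truncating gives code 3373.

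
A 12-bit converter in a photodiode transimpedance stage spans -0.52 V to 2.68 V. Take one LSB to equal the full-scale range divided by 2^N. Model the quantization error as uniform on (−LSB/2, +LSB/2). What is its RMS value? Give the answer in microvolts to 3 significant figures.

226 µV

Span: 2.68 V − (-0.52 V) = 3.2 V.
LSB = 3.2 V / 2^12 = 0.78125 mV.
For a uniform distribution on [−LSB/2, +LSB/2], V_rms = LSB/√12 = 0.78125 mV/3.4641 = 226 µV.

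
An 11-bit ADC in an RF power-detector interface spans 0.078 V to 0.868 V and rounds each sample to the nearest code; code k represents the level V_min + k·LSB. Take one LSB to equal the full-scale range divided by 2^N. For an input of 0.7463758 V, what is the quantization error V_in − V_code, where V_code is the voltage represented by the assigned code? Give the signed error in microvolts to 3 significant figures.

−115 µV

Full-scale range = 0.868 V − (0.078 V) = 0.79 V. LSB = 0.79 V / 2^11 ≈ 385.7 µV.
(0.7463758 − (0.078)) / LSB = 0.6683758 × 2048/0.79 = 1732.7008. Nearest integer: k = 1733.
V_code = 0.078 + (1733/2048) × 0.79 = 0.7464912109 V.
e = 0.7463758 − (0.7464912109) = −115 µV.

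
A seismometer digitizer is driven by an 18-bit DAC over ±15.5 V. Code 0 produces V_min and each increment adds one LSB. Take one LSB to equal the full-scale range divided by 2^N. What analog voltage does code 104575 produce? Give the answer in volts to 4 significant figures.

-3.133 V

Range = 15.5 − (-15.5) = 31 V. LSB = 31 V / 2^18.
V_out = V_min + code × LSB = -15.5 V + 104575 × 31 V / 262144
      = -15.5 V + 12.3666 V = -3.13342 V.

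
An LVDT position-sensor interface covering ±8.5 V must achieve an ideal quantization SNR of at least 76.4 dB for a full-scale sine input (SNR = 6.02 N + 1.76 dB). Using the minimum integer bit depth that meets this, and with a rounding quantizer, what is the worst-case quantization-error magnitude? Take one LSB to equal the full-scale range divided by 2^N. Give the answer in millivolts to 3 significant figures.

Full-scale range = 8.5 V − (-8.5 V) = 17 V.
Solving 6.02 N ≥ 76.4 − 1.76: N ≥ 12.399. Round up → N = 13.
LSB = 17 V / 2^13 = 2.0752 mV.
|e|_max = LSB/2 = 1.04 mV.

1.04 mV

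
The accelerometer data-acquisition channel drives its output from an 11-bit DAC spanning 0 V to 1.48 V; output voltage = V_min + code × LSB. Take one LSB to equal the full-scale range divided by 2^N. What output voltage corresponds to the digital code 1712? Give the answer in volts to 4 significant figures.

1.237 V

Range is 1.48 V. LSB = 1.48 V / 2^11.
Output = V_min + (1712/2048) × range = 0 + 0.835938 × 1.48 V
      = 0 + 1.23719 = 1.23719 V.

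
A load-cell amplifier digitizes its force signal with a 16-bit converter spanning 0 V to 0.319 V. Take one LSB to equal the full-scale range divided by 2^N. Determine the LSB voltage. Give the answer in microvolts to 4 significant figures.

4.868 µV

V_FS = 0.319 V.
2^16 = 65536 levels.
LSB = 0.319 V ÷ 2^16 = 0.319/65536 V = 4.868 µV.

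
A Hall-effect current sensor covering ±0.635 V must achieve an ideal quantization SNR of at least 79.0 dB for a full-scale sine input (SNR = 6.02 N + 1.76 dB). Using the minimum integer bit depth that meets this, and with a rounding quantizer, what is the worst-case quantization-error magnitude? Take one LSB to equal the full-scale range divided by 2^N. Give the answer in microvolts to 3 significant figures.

Range = 0.635 − (-0.635) = 1.27 V.
Solving 6.02 N ≥ 79.0 − 1.76: N ≥ 12.831. Round up → N = 13.
One LSB is 1.27 V / 8192 = 155.03 µV.
Half an LSB is 77.5 µV.

77.5 µV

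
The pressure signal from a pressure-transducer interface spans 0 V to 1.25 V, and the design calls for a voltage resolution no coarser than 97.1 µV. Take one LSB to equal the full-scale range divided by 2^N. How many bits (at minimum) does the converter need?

14 bits

Span = 1.25 V.
1.25 V / 97.1 µV = 12870. Since 2^13 = 8192 and 2^14 = 16384, N = 14.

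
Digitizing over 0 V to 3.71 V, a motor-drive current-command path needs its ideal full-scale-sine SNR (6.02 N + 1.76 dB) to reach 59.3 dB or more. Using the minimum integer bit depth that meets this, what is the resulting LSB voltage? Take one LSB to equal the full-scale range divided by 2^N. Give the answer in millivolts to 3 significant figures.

3.62 mV

Full-scale range = 3.71 V.
6.02 N + 1.76 ≥ 59.3 gives N ≥ 9.558, so the minimum integer is 10.
One LSB is 3.71 V / 1024 = 3.62 mV.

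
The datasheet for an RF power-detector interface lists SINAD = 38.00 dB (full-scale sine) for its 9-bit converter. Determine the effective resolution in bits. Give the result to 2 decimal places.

6.02 bits

Inverting SNR = 6.02 N + 1.76: N_eff = (38.00 − 1.76)/6.02 = 6.0199.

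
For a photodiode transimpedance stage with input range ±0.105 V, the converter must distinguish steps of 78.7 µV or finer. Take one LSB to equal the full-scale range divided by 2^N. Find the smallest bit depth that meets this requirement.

12 bits

Span: 0.105 V − (-0.105 V) = 0.21 V.
Need 2^N ≥ 0.21 V / 78.7 µV = 2668 → N_min = 12.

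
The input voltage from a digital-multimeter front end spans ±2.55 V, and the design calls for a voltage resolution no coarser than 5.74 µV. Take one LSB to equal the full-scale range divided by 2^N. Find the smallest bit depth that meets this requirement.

Span: 2.55 V − (-2.55 V) = 5.1 V.
5.1 V / 5.74 µV = 888500. Since 2^19 = 524288 and 2^20 = 1048576, N = 20.

20 bits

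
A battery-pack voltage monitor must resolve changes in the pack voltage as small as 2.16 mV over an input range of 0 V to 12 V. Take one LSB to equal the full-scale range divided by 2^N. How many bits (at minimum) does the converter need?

Span = 12 V.
Required number of levels: 12/2.16 mV = 5555.6; smallest N with 2^N ≥ that is 13.

13 bits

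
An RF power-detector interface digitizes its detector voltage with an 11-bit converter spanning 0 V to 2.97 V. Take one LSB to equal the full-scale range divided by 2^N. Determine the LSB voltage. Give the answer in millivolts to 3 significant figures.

1.45 mV

V_FS = 2.97 V.
There are 2^11 = 2048 steps.
Step size = 2.97/2048 V = 1.45 mV.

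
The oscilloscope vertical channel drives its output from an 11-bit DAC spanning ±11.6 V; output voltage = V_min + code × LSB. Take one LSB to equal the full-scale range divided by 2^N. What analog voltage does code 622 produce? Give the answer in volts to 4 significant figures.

Full-scale range = 11.6 V − (-11.6 V) = 23.2 V. LSB = 23.2 V / 2^11.
V_out = V_min + code × LSB = -11.6 V + 622 × 23.2 V / 2048
      = -11.6 + 7.04609 = -4.55391 V.

-4.554 V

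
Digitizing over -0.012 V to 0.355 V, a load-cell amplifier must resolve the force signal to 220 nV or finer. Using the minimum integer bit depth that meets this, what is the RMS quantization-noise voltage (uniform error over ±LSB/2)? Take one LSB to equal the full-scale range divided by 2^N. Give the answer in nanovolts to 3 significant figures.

The full-scale span is 0.355 − (-0.012) = 0.367 V.
Need 2^N ≥ 0.367 V / 220 nV = 1.668e6 → N_min = 21.
One LSB is 0.367 V / 2097152 = 175.00 nV.
V_rms = LSB/√12 = 50.5 nV.

50.5 nV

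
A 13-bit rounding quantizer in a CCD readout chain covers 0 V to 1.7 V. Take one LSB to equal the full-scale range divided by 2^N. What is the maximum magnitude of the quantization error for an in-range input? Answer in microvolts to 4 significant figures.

103.8 µV

Full-scale range = 1.7 V.
LSB = 1.7 V / 2^13 = 207.520 µV.
Worst-case error for round-to-nearest is half an LSB: 103.8 µV.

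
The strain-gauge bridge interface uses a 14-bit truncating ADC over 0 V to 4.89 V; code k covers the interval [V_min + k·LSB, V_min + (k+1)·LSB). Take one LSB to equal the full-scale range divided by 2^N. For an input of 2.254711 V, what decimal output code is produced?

Span = 4.89 V. LSB = 4.89 V / 2^14 ≈ 298.5 µV.
(V_in − V_min) × 2^14/range = (2.254711 − (0)) × 16384/4.89 = 7554.435.
Floor → code = 7554.

7554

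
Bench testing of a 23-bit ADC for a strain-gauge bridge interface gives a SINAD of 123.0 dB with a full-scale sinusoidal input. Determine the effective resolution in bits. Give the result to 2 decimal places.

20.14 bits

Inverting SNR = 6.02 N + 1.76: N_eff = (123.0 − 1.76)/6.02 = 20.1395.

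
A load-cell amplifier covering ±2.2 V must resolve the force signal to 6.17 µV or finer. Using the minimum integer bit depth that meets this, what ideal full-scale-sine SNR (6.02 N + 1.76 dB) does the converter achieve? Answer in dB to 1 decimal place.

122.2 dB

Full-scale range = 2.2 V − (-2.2 V) = 4.4 V.
4.4 V / 6.17 µV = 713100. Since 2^19 = 524288 and 2^20 = 1048576, N = 20.
6.02(20) + 1.76 = 122.16 dB.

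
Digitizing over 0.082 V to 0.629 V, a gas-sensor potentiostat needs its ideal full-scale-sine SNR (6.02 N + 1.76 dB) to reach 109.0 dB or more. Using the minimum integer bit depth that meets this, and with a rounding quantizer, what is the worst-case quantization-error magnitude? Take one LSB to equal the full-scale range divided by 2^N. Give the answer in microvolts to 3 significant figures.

The full-scale span is 0.629 − (0.082) = 0.547 V.
6.02 N + 1.76 ≥ 109.0 gives N ≥ 17.814, so the minimum integer is 18.
One LSB is 0.547 V / 262144 = 2.0866 µV.
|e|_max = LSB/2 = 1.04 µV.

1.04 µV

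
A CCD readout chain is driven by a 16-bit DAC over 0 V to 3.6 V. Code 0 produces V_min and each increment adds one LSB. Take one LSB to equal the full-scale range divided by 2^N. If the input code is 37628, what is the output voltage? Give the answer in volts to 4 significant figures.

2.067 V

Span = 3.6 V. LSB = 3.6 V / 2^16.
V_out = 0 + 37628 × (3.6/65536) V
      = 0 + 2.06697 = 2.06697 V.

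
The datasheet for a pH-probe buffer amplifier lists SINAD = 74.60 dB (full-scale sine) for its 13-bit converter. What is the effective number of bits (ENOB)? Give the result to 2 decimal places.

(74.60 − 1.76) / 6.02 = 72.84/6.02 = 12.0997 effective bits.

12.10 bits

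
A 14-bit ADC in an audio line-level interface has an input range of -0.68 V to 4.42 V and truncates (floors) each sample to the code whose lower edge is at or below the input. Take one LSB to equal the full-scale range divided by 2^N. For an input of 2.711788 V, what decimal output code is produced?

Span: 4.42 V − (-0.68 V) = 5.1 V. LSB = 5.1 V / 2^14 ≈ 311.3 µV.
code = ⌊(V_in − V_min)/LSB⌋ = ⌊(V_in − V_min) × 2^14 / range⌋
     = ⌊(2.711788 − (-0.68)) × 16384 / 5.1⌋ = ⌊3.391788 × 16384/5.1⌋
     = ⌊10896.285⌋ = 10896.

10896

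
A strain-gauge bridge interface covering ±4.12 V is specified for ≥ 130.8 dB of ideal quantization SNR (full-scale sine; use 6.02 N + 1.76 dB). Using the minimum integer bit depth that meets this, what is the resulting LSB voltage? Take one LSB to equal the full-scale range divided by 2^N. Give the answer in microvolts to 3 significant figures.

1.96 µV

Full-scale range = 4.12 V − (-4.12 V) = 8.24 V.
Solving 6.02 N ≥ 130.8 − 1.76: N ≥ 21.435. Round up → N = 22.
Step size = 8.24/4194304 V = 1.96 µV.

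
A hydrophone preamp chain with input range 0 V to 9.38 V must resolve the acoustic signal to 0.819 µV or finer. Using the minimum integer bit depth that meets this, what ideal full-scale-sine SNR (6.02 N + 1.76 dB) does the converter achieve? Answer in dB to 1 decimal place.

146.2 dB

V_FS = 9.38 V.
Need 2^N ≥ 9.38 V / 0.819 µV = 1.145e7 → N_min = 24.
6.02(24) + 1.76 = 146.24 dB.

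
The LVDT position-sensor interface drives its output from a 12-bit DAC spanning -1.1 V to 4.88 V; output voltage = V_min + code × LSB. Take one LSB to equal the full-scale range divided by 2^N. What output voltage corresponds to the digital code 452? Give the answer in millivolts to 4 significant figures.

-440.1 mV

The full-scale span is 4.88 − (-1.1) = 5.98 V. LSB = 5.98 V / 2^12.
V_out = V_min + code × LSB = -1.1 V + 452 × 5.98 V / 4096
      = -1.1 + 0.659902 = -0.440098 V.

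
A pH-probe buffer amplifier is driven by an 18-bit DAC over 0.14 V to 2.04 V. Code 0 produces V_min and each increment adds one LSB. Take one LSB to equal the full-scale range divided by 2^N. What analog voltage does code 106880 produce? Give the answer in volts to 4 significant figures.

Span: 2.04 V − (0.14 V) = 1.9 V. LSB = 1.9 V / 2^18.
V_out = V_min + code × LSB = 0.14 V + 106880 × 1.9 V / 262144
      = 0.14 + 0.774658 = 0.914658 V.

0.9147 V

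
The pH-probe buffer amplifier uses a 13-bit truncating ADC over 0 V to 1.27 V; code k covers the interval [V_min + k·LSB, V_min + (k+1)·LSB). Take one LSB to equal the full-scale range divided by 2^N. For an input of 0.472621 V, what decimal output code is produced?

Full-scale range = 1.27 V. LSB = 1.27 V / 2^13 ≈ 155.0 µV.
V_in − V_min = 0.472621 − (0) = 0.472621 V.
Divide by LSB: 0.472621 × 8192/1.27 = 3048.5915.
Truncating gives code 3048.

3048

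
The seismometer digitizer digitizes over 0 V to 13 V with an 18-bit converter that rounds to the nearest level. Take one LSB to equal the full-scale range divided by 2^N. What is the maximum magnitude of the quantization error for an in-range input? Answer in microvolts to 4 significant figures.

Full-scale range = 13 V.
Step size = 13/262144 V = 49.5911 µV.
A rounding quantizer has |error| ≤ LSB/2 = 24.80 µV.

24.80 µV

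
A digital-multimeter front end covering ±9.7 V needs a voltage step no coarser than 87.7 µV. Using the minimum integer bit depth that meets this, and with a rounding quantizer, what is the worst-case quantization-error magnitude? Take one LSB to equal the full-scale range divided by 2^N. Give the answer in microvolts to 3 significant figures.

Span: 9.7 V − (-9.7 V) = 19.4 V.
Required number of levels: 19.4/87.7 µV = 221210; smallest N with 2^N ≥ that is 18.
Step size = 19.4/262144 V = 74.005 µV.
|e|_max = LSB/2 = 37.0 µV.

37.0 µV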